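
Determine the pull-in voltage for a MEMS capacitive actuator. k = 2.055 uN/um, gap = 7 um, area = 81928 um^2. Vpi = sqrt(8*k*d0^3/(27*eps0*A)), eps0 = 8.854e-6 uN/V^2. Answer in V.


Step 1: Compute numerator: 8 * k * d0^3 = 8 * 2.055 * 7^3 = 5638.92
Step 2: Compute denominator: 27 * eps0 * A = 27 * 8.854e-6 * 81928 = 19.585544
Step 3: Vpi = sqrt(5638.92 / 19.585544)
Vpi = 16.97 V


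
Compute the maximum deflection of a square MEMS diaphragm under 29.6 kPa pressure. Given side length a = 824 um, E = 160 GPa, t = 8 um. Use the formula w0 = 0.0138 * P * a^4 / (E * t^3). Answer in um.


Step 1: Convert pressure to compatible units (E is in GPa, so P in GPa).
P = 29.6 kPa = 29.6e-6 GPa
Step 2: Compute numerator: 0.0138 * P * a^4.
a^4 = 824^4 = 461008408576
numerator = 0.0138 * 29.6e-6 * 461008408576 = 1.883127e+05
Step 3: Compute denominator: E * t^3 = 160 * 8^3 = 81920
Step 4: w0 = numerator / denominator = 1.883127e+05 / 81920 = 2.2987 um


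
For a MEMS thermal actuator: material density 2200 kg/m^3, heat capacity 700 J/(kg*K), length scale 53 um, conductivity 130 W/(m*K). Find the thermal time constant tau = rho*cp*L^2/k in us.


Step 1: Convert L to m: L = 53e-6 m
Step 2: L^2 = (53e-6)^2 = 2.809e-09 m^2
Step 3: tau = 2200 * 700 * 2.809e-09 / 130 = 3.327585e-05 s
Step 4: Convert to microseconds (multiply by 1e6).
tau = 33.276 us


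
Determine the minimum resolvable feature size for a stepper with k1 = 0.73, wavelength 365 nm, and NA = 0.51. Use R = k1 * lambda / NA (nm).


Step 1: Identify values: k1 = 0.73, lambda = 365 nm, NA = 0.51
Step 2: R = k1 * lambda / NA
R = 0.73 * 365 / 0.51
R = 522.5 nm


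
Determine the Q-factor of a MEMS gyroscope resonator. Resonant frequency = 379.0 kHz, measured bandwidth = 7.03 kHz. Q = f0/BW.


Step 1: Q = f0 / bandwidth
Step 2: Q = 379.0 / 7.03
Q = 53.9


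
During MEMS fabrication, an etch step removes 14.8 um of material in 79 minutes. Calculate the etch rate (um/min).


Step 1: Etch rate = depth / time
Step 2: rate = 14.8 / 79
rate = 0.187 um/min


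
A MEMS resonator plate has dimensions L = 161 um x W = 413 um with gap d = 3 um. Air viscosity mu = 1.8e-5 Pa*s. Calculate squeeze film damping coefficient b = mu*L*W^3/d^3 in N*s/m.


Step 1: Convert to SI.
L = 161e-6 m, W = 413e-6 m, d = 3e-6 m
Step 2: W^3 = (413e-6)^3 = 7.04e-11 m^3
Step 3: d^3 = (3e-6)^3 = 2.70e-17 m^3
Step 4: b = 1.8e-5 * 161e-6 * 7.04e-11 / 2.70e-17
b = 7.56e-03 N*s/m


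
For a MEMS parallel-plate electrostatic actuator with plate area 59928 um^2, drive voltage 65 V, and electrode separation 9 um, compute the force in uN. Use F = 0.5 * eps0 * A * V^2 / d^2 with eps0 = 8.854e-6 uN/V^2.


Step 1: Identify parameters.
eps0 = 8.854e-6 uN/V^2, A = 59928 um^2, V = 65 V, d = 9 um
Step 2: Compute V^2 = 65^2 = 4225
Step 3: Compute d^2 = 9^2 = 81
Step 4: F = 0.5 * 8.854e-6 * 59928 * 4225 / 81
F = 13.838 uN


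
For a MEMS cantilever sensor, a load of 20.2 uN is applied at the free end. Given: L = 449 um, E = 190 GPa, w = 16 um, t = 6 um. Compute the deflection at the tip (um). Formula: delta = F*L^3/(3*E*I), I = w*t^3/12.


Step 1: Calculate the second moment of area.
I = w * t^3 / 12 = 16 * 6^3 / 12 = 288.0 um^4
Step 2: Convert E to consistent units (1 GPa = 1000 uN/um^2).
E = 190 GPa = 190000 uN/um^2
Step 3: Calculate tip deflection.
delta = F * L^3 / (3 * E * I)
delta = 20.2 * 449^3 / (3 * 190000 * 288.0)
delta = 11.1384 um


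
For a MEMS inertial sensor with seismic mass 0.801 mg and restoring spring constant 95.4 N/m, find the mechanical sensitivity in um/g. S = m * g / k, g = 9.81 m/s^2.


Step 1: Convert mass: m = 0.801 mg = 8.01e-07 kg
Step 2: S = m * g / k = 8.01e-07 * 9.81 / 95.4
Step 3: S = 8.24e-08 m/g
Step 4: Convert to um/g: S = 0.082 um/g


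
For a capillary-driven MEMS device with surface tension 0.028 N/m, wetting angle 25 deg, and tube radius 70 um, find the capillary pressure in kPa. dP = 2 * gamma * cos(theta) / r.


Step 1: cos(25 deg) = 0.9063
Step 2: Convert r to m: r = 70e-6 m
Step 3: dP = 2 * 0.028 * 0.9063 / 70e-6 = 725.0 Pa
Step 4: Convert Pa to kPa (divide by 1000).
dP = 0.73 kPa


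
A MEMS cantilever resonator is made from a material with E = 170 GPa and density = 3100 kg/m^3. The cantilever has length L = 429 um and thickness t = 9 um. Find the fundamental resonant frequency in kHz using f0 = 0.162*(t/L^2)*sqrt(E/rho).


Step 1: Convert units to SI.
t_SI = 9e-6 m, L_SI = 429e-6 m
Step 2: Calculate sqrt(E/rho).
sqrt(170e9 / 3100) = 7405.32 m/s
Step 3: Compute f0.
f0 = 0.162 * 9e-6 / (429e-6)^2 * 7405.32 = 58666.0 Hz = 58.67 kHz


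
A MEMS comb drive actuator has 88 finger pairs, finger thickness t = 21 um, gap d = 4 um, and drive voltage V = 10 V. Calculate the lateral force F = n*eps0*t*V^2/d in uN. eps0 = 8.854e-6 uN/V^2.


Step 1: Parameters: n=88, eps0=8.854e-6 uN/V^2, t=21 um, V=10 V, d=4 um
Step 2: V^2 = 100
Step 3: F = 88 * 8.854e-6 * 21 * 100 / 4
F = 0.409 uN


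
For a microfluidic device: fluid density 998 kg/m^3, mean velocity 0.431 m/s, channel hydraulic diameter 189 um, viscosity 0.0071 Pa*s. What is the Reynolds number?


Step 1: Convert Dh to meters: Dh = 189e-6 m
Step 2: Re = rho * v * Dh / mu
Re = 998 * 0.431 * 189e-6 / 0.0071
Re = 11.45


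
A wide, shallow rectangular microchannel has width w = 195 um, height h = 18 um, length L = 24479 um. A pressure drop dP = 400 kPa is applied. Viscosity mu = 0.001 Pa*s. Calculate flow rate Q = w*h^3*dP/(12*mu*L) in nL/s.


Step 1: Convert all dimensions to SI (meters).
w = 195e-6 m, h = 18e-6 m, L = 24479e-6 m, dP = 400e3 Pa
Step 2: Q = w * h^3 * dP / (12 * mu * L)
Q = 195e-6 * (18e-6)^3 * 400e3 / (12 * 0.001 * 24479e-6) = 1.54859267e-09 m^3/s
Step 3: Convert Q from m^3/s to nL/s (1 m^3 = 1e12 nL, so multiply by 1e12).
Q = 1548.593 nL/s


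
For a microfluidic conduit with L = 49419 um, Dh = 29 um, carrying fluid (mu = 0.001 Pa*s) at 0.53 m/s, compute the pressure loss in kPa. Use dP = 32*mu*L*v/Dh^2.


Step 1: Convert to SI: L = 49419e-6 m, Dh = 29e-6 m
Step 2: dP = 32 * 0.001 * 49419e-6 * 0.53 / (29e-6)^2
Step 3: dP = 996606.71 Pa
Step 4: Convert to kPa: dP = 996.61 kPa


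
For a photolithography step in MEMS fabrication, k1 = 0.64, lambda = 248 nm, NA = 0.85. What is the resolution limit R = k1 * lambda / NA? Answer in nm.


Step 1: Identify values: k1 = 0.64, lambda = 248 nm, NA = 0.85
Step 2: R = k1 * lambda / NA
R = 0.64 * 248 / 0.85
R = 186.7 nm


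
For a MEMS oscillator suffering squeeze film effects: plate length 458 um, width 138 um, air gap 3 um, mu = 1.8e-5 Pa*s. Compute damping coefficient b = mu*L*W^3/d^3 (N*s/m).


Step 1: Convert to SI.
L = 458e-6 m, W = 138e-6 m, d = 3e-6 m
Step 2: W^3 = (138e-6)^3 = 2.63e-12 m^3
Step 3: d^3 = (3e-6)^3 = 2.70e-17 m^3
Step 4: b = 1.8e-5 * 458e-6 * 2.63e-12 / 2.70e-17
b = 8.02e-04 N*s/m


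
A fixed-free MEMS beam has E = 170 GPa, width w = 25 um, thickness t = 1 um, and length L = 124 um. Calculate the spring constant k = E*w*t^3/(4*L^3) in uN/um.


Step 1: Convert E to consistent units (1 GPa = 1000 uN/um^2).
E = 170 GPa = 170000 uN/um^2
Step 2: Compute t^3 = 1^3 = 1
Step 3: Compute L^3 = 124^3 = 1906624
Step 4: k = 170000 * 25 * 1 / (4 * 1906624)
k = 0.5573 uN/um


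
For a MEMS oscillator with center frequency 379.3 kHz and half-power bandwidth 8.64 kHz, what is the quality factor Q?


Step 1: Q = f0 / bandwidth
Step 2: Q = 379.3 / 8.64
Q = 43.9


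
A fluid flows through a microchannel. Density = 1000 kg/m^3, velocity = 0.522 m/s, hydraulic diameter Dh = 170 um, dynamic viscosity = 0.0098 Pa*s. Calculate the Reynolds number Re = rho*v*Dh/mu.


Step 1: Convert Dh to meters: Dh = 170e-6 m
Step 2: Re = rho * v * Dh / mu
Re = 1000 * 0.522 * 170e-6 / 0.0098
Re = 9.055


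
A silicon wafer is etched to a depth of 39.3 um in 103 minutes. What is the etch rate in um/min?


Step 1: Etch rate = depth / time
Step 2: rate = 39.3 / 103
rate = 0.382 um/min


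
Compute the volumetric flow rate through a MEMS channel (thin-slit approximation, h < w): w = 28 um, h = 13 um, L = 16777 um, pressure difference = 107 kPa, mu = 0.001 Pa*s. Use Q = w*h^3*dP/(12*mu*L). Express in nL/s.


Step 1: Convert all dimensions to SI (meters).
w = 28e-6 m, h = 13e-6 m, L = 16777e-6 m, dP = 107e3 Pa
Step 2: Q = w * h^3 * dP / (12 * mu * L)
Q = 28e-6 * (13e-6)^3 * 107e3 / (12 * 0.001 * 16777e-6) = 3.269462e-11 m^3/s
Step 3: Convert Q from m^3/s to nL/s (1 m^3 = 1e12 nL, so multiply by 1e12).
Q = 32.695 nL/s


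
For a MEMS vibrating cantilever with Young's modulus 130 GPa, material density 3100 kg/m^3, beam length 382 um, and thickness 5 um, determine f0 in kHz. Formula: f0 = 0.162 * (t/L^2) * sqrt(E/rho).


Step 1: Convert units to SI.
t_SI = 5e-6 m, L_SI = 382e-6 m
Step 2: Calculate sqrt(E/rho).
sqrt(130e9 / 3100) = 6475.76 m/s
Step 3: Compute f0.
f0 = 0.162 * 5e-6 / (382e-6)^2 * 6475.76 = 35945.9 Hz = 35.95 kHz


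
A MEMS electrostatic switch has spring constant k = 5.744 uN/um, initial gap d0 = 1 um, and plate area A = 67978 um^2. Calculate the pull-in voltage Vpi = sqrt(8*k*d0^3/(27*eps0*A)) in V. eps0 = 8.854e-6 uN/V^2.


Step 1: Compute numerator: 8 * k * d0^3 = 8 * 5.744 * 1^3 = 45.952
Step 2: Compute denominator: 27 * eps0 * A = 27 * 8.854e-6 * 67978 = 16.250685
Step 3: Vpi = sqrt(45.952 / 16.250685)
Vpi = 1.68 V


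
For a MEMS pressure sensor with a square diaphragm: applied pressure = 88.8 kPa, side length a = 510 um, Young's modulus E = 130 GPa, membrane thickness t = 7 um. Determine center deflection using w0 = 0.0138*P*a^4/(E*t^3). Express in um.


Step 1: Convert pressure to compatible units (E is in GPa, so P in GPa).
P = 88.8 kPa = 88.8e-6 GPa
Step 2: Compute numerator: 0.0138 * P * a^4.
a^4 = 510^4 = 67652010000
numerator = 0.0138 * 88.8e-6 * 67652010000 = 8.290348e+04
Step 3: Compute denominator: E * t^3 = 130 * 7^3 = 44590
Step 4: w0 = numerator / denominator = 8.290348e+04 / 44590 = 1.8592 um


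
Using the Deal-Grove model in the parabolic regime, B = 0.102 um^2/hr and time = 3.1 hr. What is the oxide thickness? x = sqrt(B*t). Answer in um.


Step 1: Compute B*t = 0.102 * 3.1 = 0.3162
Step 2: x = sqrt(0.3162)
x = 0.562 um


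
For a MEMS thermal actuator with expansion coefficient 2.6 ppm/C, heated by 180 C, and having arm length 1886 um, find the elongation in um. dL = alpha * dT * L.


Step 1: Convert CTE: alpha = 2.6 ppm/C = 2.6e-6 /C
Step 2: dL = 2.6e-6 * 180 * 1886
dL = 0.8826 um


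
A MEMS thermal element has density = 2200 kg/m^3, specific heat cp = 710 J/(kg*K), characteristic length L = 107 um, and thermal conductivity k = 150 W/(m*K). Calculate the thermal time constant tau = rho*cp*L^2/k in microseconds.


Step 1: Convert L to m: L = 107e-6 m
Step 2: L^2 = (107e-6)^2 = 1.1449e-08 m^2
Step 3: tau = 2200 * 710 * 1.1449e-08 / 150 = 1.1922225e-04 s
Step 4: Convert to microseconds (multiply by 1e6).
tau = 119.222 us


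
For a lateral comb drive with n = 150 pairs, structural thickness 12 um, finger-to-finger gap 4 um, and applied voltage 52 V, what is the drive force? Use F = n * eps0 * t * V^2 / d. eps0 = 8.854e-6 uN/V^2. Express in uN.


Step 1: Parameters: n=150, eps0=8.854e-6 uN/V^2, t=12 um, V=52 V, d=4 um
Step 2: V^2 = 2704
Step 3: F = 150 * 8.854e-6 * 12 * 2704 / 4
F = 10.774 uN


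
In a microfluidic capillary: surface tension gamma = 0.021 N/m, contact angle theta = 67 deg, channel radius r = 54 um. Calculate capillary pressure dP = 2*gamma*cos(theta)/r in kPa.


Step 1: cos(67 deg) = 0.3907
Step 2: Convert r to m: r = 54e-6 m
Step 3: dP = 2 * 0.021 * 0.3907 / 54e-6 = 303.9 Pa
Step 4: Convert Pa to kPa (divide by 1000).
dP = 0.3 kPa


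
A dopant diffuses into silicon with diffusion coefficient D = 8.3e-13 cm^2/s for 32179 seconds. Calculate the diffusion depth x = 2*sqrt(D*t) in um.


Step 1: Compute D*t = 8.3e-13 * 32179 = 2.670857e-08 cm^2
Step 2: sqrt(D*t) = 1.63428e-04 cm
Step 3: x = 2 * 1.63428e-04 cm = 3.26856e-04 cm
Step 4: Convert to um (1 cm = 1e4 um): x = 3.269 um


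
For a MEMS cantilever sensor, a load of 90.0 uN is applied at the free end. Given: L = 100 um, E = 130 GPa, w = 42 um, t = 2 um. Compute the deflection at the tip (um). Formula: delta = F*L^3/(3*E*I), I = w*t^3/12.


Step 1: Calculate the second moment of area.
I = w * t^3 / 12 = 42 * 2^3 / 12 = 28.0 um^4
Step 2: Convert E to consistent units (1 GPa = 1000 uN/um^2).
E = 130 GPa = 130000 uN/um^2
Step 3: Calculate tip deflection.
delta = F * L^3 / (3 * E * I)
delta = 90.0 * 100^3 / (3 * 130000 * 28.0)
delta = 8.2418 um


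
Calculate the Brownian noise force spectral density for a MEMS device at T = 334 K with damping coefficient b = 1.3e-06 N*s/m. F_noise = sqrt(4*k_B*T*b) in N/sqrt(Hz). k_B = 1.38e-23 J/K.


Step 1: Compute 4 * k_B * T * b
= 4 * 1.38e-23 * 334 * 1.3e-06
= 2.3968e-26 N^2/Hz
Step 2: F_noise = sqrt(2.3968e-26)
F_noise = 1.55e-13 N/sqrt(Hz)


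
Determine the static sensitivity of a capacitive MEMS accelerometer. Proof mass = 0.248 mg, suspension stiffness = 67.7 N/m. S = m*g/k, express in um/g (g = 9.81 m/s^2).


Step 1: Convert mass: m = 0.248 mg = 2.48e-07 kg
Step 2: S = m * g / k = 2.48e-07 * 9.81 / 67.7
Step 3: S = 3.59e-08 m/g
Step 4: Convert to um/g: S = 0.036 um/g


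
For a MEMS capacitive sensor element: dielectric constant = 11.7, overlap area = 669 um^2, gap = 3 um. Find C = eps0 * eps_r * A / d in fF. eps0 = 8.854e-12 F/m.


Step 1: Convert area to m^2: A = 669e-12 m^2
Step 2: Convert gap to m: d = 3e-6 m
Step 3: C = eps0 * eps_r * A / d
C = 8.854e-12 * 11.7 * 669e-12 / 3e-6
Step 4: Convert to fF (multiply by 1e15).
C = 23.1 fF


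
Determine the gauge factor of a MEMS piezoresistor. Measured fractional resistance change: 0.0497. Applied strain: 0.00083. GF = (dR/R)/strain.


Step 1: Identify values.
dR/R = 0.0497, strain = 0.00083
Step 2: GF = (dR/R) / strain = 0.0497 / 0.00083
GF = 59.9


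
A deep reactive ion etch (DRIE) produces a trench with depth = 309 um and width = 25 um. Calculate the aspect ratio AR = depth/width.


Step 1: AR = depth / width
Step 2: AR = 309 / 25
AR = 12.4


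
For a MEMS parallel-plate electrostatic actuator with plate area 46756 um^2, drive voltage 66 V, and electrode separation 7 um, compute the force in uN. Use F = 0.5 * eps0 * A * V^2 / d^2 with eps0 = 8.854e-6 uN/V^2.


Step 1: Identify parameters.
eps0 = 8.854e-6 uN/V^2, A = 46756 um^2, V = 66 V, d = 7 um
Step 2: Compute V^2 = 66^2 = 4356
Step 3: Compute d^2 = 7^2 = 49
Step 4: F = 0.5 * 8.854e-6 * 46756 * 4356 / 49
F = 18.401 uN


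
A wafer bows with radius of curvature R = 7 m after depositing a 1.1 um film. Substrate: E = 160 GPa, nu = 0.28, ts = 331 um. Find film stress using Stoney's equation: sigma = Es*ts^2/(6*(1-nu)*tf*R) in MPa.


Step 1: Compute numerator: Es * ts^2 = 160 * 331^2 = 17529760 (GPa*um^2)
Step 2: Compute denominator (R in um): 6*(1-nu)*tf*R = 6*0.72*1.1*7e6 = 33264000.0 (um^2)
Step 3: sigma (GPa) = 17529760 / 33264000.0 = 5.26989e-01 GPa
Step 4: Convert to MPa (x1000): sigma = 527.0 MPa


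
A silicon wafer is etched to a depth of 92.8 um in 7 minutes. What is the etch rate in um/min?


Step 1: Etch rate = depth / time
Step 2: rate = 92.8 / 7
rate = 13.257 um/min


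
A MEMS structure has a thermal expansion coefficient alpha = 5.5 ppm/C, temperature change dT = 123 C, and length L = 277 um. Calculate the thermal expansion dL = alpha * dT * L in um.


Step 1: Convert CTE: alpha = 5.5 ppm/C = 5.5e-6 /C
Step 2: dL = 5.5e-6 * 123 * 277
dL = 0.1874 um


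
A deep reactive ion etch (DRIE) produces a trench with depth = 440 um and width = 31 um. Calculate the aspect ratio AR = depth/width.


Step 1: AR = depth / width
Step 2: AR = 440 / 31
AR = 14.2


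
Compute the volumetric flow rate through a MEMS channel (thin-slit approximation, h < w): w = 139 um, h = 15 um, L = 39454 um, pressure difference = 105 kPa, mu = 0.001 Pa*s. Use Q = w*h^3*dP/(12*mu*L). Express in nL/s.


Step 1: Convert all dimensions to SI (meters).
w = 139e-6 m, h = 15e-6 m, L = 39454e-6 m, dP = 105e3 Pa
Step 2: Q = w * h^3 * dP / (12 * mu * L)
Q = 139e-6 * (15e-6)^3 * 105e3 / (12 * 0.001 * 39454e-6) = 1.0404126e-10 m^3/s
Step 3: Convert Q from m^3/s to nL/s (1 m^3 = 1e12 nL, so multiply by 1e12).
Q = 104.041 nL/s


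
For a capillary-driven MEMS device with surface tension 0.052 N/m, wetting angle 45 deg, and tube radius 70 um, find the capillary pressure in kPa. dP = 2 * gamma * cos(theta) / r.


Step 1: cos(45 deg) = 0.7071
Step 2: Convert r to m: r = 70e-6 m
Step 3: dP = 2 * 0.052 * 0.7071 / 70e-6 = 1050.5 Pa
Step 4: Convert Pa to kPa (divide by 1000).
dP = 1.05 kPa


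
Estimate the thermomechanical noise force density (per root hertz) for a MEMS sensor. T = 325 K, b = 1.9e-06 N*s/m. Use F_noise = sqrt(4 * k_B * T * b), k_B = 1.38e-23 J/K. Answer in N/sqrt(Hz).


Step 1: Compute 4 * k_B * T * b
= 4 * 1.38e-23 * 325 * 1.9e-06
= 3.4086e-26 N^2/Hz
Step 2: F_noise = sqrt(3.4086e-26)
F_noise = 1.85e-13 N/sqrt(Hz)


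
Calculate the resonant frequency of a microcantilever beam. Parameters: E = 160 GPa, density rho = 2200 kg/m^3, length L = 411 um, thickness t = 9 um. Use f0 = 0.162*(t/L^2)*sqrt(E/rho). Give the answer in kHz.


Step 1: Convert units to SI.
t_SI = 9e-6 m, L_SI = 411e-6 m
Step 2: Calculate sqrt(E/rho).
sqrt(160e9 / 2200) = 8528.03 m/s
Step 3: Compute f0.
f0 = 0.162 * 9e-6 / (411e-6)^2 * 8528.03 = 73607.6 Hz = 73.61 kHz


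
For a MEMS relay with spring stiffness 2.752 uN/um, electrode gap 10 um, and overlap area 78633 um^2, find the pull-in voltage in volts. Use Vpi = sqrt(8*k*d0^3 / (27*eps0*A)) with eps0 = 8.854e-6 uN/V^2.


Step 1: Compute numerator: 8 * k * d0^3 = 8 * 2.752 * 10^3 = 22016.0
Step 2: Compute denominator: 27 * eps0 * A = 27 * 8.854e-6 * 78633 = 18.797848
Step 3: Vpi = sqrt(22016.0 / 18.797848)
Vpi = 34.22 V


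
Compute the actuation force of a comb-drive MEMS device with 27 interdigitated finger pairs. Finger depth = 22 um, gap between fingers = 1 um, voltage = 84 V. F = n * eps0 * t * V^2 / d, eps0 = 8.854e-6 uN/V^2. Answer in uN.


Step 1: Parameters: n=27, eps0=8.854e-6 uN/V^2, t=22 um, V=84 V, d=1 um
Step 2: V^2 = 7056
Step 3: F = 27 * 8.854e-6 * 22 * 7056 / 1
F = 37.109 uN


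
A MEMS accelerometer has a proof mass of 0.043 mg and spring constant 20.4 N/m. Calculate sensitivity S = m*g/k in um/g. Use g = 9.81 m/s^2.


Step 1: Convert mass: m = 0.043 mg = 4.30e-08 kg
Step 2: S = m * g / k = 4.30e-08 * 9.81 / 20.4
Step 3: S = 2.07e-08 m/g
Step 4: Convert to um/g: S = 0.021 um/g


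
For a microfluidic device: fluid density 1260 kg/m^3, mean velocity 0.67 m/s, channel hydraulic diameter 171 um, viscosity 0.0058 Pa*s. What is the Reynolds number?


Step 1: Convert Dh to meters: Dh = 171e-6 m
Step 2: Re = rho * v * Dh / mu
Re = 1260 * 0.67 * 171e-6 / 0.0058
Re = 24.889


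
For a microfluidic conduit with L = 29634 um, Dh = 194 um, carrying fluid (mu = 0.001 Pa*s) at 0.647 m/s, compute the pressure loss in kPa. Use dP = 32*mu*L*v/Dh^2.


Step 1: Convert to SI: L = 29634e-6 m, Dh = 194e-6 m
Step 2: dP = 32 * 0.001 * 29634e-6 * 0.647 / (194e-6)^2
Step 3: dP = 16302.01 Pa
Step 4: Convert to kPa: dP = 16.3 kPa


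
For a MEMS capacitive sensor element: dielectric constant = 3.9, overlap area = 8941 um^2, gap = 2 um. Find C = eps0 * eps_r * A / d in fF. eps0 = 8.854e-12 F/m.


Step 1: Convert area to m^2: A = 8941e-12 m^2
Step 2: Convert gap to m: d = 2e-6 m
Step 3: C = eps0 * eps_r * A / d
C = 8.854e-12 * 3.9 * 8941e-12 / 2e-6
Step 4: Convert to fF (multiply by 1e15).
C = 154.37 fF


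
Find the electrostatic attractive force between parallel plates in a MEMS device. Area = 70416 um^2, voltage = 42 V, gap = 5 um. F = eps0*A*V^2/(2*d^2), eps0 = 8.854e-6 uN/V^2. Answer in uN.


Step 1: Identify parameters.
eps0 = 8.854e-6 uN/V^2, A = 70416 um^2, V = 42 V, d = 5 um
Step 2: Compute V^2 = 42^2 = 1764
Step 3: Compute d^2 = 5^2 = 25
Step 4: F = 0.5 * 8.854e-6 * 70416 * 1764 / 25
F = 21.996 uN


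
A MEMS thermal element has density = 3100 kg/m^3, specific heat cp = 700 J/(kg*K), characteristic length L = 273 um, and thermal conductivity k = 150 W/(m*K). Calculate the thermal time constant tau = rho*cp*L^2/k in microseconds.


Step 1: Convert L to m: L = 273e-6 m
Step 2: L^2 = (273e-6)^2 = 7.4529e-08 m^2
Step 3: tau = 3100 * 700 * 7.4529e-08 / 150 = 1.0781862e-03 s
Step 4: Convert to microseconds (multiply by 1e6).
tau = 1078.186 us


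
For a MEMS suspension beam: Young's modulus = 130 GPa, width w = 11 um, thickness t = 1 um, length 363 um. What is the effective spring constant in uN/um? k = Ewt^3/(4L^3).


Step 1: Convert E to consistent units (1 GPa = 1000 uN/um^2).
E = 130 GPa = 130000 uN/um^2
Step 2: Compute t^3 = 1^3 = 1
Step 3: Compute L^3 = 363^3 = 47832147
Step 4: k = 130000 * 11 * 1 / (4 * 47832147)
k = 0.0075 uN/um


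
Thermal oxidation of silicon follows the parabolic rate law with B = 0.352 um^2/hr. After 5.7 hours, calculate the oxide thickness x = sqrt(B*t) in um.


Step 1: Compute B*t = 0.352 * 5.7 = 2.0064
Step 2: x = sqrt(2.0064)
x = 1.416 um


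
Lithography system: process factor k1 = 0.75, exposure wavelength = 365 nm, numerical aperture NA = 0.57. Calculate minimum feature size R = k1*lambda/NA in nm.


Step 1: Identify values: k1 = 0.75, lambda = 365 nm, NA = 0.57
Step 2: R = k1 * lambda / NA
R = 0.75 * 365 / 0.57
R = 480.3 nm


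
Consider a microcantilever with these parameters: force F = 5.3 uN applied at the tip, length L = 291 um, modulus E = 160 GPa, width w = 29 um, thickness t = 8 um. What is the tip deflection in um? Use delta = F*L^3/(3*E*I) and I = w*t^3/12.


Step 1: Calculate the second moment of area.
I = w * t^3 / 12 = 29 * 8^3 / 12 = 1237.3333 um^4
Step 2: Convert E to consistent units (1 GPa = 1000 uN/um^2).
E = 160 GPa = 160000 uN/um^2
Step 3: Calculate tip deflection.
delta = F * L^3 / (3 * E * I)
delta = 5.3 * 291^3 / (3 * 160000 * 1237.3333)
delta = 0.2199 um


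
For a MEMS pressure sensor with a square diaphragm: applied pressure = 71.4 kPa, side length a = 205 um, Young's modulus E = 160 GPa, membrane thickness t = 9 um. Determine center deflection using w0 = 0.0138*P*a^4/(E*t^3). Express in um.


Step 1: Convert pressure to compatible units (E is in GPa, so P in GPa).
P = 71.4 kPa = 71.4e-6 GPa
Step 2: Compute numerator: 0.0138 * P * a^4.
a^4 = 205^4 = 1766100625
numerator = 0.0138 * 71.4e-6 * 1766100625 = 1.7402e+03
Step 3: Compute denominator: E * t^3 = 160 * 9^3 = 116640
Step 4: w0 = numerator / denominator = 1.7402e+03 / 116640 = 0.0149 um


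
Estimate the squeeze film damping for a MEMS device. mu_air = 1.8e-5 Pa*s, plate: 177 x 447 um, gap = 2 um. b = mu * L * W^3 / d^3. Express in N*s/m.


Step 1: Convert to SI.
L = 177e-6 m, W = 447e-6 m, d = 2e-6 m
Step 2: W^3 = (447e-6)^3 = 8.93e-11 m^3
Step 3: d^3 = (2e-6)^3 = 8.00e-18 m^3
Step 4: b = 1.8e-5 * 177e-6 * 8.93e-11 / 8.00e-18
b = 3.56e-02 N*s/m


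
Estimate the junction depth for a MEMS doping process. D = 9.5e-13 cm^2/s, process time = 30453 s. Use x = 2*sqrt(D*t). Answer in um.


Step 1: Compute D*t = 9.5e-13 * 30453 = 2.893035e-08 cm^2
Step 2: sqrt(D*t) = 1.70089e-04 cm
Step 3: x = 2 * 1.70089e-04 cm = 3.40178e-04 cm
Step 4: Convert to um (1 cm = 1e4 um): x = 3.402 um


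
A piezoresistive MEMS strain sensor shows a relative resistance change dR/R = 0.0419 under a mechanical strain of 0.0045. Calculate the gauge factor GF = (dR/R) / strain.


Step 1: Identify values.
dR/R = 0.0419, strain = 0.0045
Step 2: GF = (dR/R) / strain = 0.0419 / 0.0045
GF = 9.3


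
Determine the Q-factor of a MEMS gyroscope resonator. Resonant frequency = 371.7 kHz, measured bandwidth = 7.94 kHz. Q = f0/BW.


Step 1: Q = f0 / bandwidth
Step 2: Q = 371.7 / 7.94
Q = 46.8


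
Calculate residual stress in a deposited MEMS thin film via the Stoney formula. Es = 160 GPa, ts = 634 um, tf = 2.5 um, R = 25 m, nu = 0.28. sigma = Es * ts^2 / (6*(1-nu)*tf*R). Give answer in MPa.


Step 1: Compute numerator: Es * ts^2 = 160 * 634^2 = 64312960 (GPa*um^2)
Step 2: Compute denominator (R in um): 6*(1-nu)*tf*R = 6*0.72*2.5*25e6 = 270000000.0 (um^2)
Step 3: sigma (GPa) = 64312960 / 270000000.0 = 2.38196e-01 GPa
Step 4: Convert to MPa (x1000): sigma = 238.2 MPa


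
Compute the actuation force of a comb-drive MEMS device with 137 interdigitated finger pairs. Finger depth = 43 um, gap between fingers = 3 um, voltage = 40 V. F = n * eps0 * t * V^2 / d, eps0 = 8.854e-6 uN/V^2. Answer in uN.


Step 1: Parameters: n=137, eps0=8.854e-6 uN/V^2, t=43 um, V=40 V, d=3 um
Step 2: V^2 = 1600
Step 3: F = 137 * 8.854e-6 * 43 * 1600 / 3
F = 27.818 uN


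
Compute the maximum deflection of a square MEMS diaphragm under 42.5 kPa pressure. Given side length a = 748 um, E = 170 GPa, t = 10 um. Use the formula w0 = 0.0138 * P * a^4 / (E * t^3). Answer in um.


Step 1: Convert pressure to compatible units (E is in GPa, so P in GPa).
P = 42.5 kPa = 42.5e-6 GPa
Step 2: Compute numerator: 0.0138 * P * a^4.
a^4 = 748^4 = 313044726016
numerator = 0.0138 * 42.5e-6 * 313044726016 = 1.836e+05
Step 3: Compute denominator: E * t^3 = 170 * 10^3 = 170000
Step 4: w0 = numerator / denominator = 1.836e+05 / 170000 = 1.08 um


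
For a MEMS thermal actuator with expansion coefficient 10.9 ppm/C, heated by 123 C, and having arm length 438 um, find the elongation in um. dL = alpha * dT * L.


Step 1: Convert CTE: alpha = 10.9 ppm/C = 10.9e-6 /C
Step 2: dL = 10.9e-6 * 123 * 438
dL = 0.5872 um


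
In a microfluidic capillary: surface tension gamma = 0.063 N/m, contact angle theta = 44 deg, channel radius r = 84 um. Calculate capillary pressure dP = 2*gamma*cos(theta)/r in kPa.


Step 1: cos(44 deg) = 0.7193
Step 2: Convert r to m: r = 84e-6 m
Step 3: dP = 2 * 0.063 * 0.7193 / 84e-6 = 1079.0 Pa
Step 4: Convert Pa to kPa (divide by 1000).
dP = 1.08 kPa


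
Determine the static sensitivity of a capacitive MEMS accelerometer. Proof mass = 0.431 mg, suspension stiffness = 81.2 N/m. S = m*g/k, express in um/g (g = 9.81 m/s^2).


Step 1: Convert mass: m = 0.431 mg = 4.31e-07 kg
Step 2: S = m * g / k = 4.31e-07 * 9.81 / 81.2
Step 3: S = 5.21e-08 m/g
Step 4: Convert to um/g: S = 0.052 um/g


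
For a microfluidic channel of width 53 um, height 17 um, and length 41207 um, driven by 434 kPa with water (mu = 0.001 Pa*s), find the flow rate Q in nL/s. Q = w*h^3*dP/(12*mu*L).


Step 1: Convert all dimensions to SI (meters).
w = 53e-6 m, h = 17e-6 m, L = 41207e-6 m, dP = 434e3 Pa
Step 2: Q = w * h^3 * dP / (12 * mu * L)
Q = 53e-6 * (17e-6)^3 * 434e3 / (12 * 0.001 * 41207e-6) = 2.2853889e-10 m^3/s
Step 3: Convert Q from m^3/s to nL/s (1 m^3 = 1e12 nL, so multiply by 1e12).
Q = 228.539 nL/s


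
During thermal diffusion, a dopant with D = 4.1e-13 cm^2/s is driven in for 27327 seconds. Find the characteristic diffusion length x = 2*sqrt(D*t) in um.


Step 1: Compute D*t = 4.1e-13 * 27327 = 1.120407e-08 cm^2
Step 2: sqrt(D*t) = 1.05849e-04 cm
Step 3: x = 2 * 1.05849e-04 cm = 2.11698e-04 cm
Step 4: Convert to um (1 cm = 1e4 um): x = 2.117 um


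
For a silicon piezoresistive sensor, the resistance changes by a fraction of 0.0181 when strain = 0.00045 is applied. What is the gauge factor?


Step 1: Identify values.
dR/R = 0.0181, strain = 0.00045
Step 2: GF = (dR/R) / strain = 0.0181 / 0.00045
GF = 40.2


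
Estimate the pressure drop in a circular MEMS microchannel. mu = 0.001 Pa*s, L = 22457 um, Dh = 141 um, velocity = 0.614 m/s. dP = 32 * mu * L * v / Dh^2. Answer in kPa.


Step 1: Convert to SI: L = 22457e-6 m, Dh = 141e-6 m
Step 2: dP = 32 * 0.001 * 22457e-6 * 0.614 / (141e-6)^2
Step 3: dP = 22193.81 Pa
Step 4: Convert to kPa: dP = 22.19 kPa


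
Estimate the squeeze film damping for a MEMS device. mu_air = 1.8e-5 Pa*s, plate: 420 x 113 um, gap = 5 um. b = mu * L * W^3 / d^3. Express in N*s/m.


Step 1: Convert to SI.
L = 420e-6 m, W = 113e-6 m, d = 5e-6 m
Step 2: W^3 = (113e-6)^3 = 1.44e-12 m^3
Step 3: d^3 = (5e-6)^3 = 1.25e-16 m^3
Step 4: b = 1.8e-5 * 420e-6 * 1.44e-12 / 1.25e-16
b = 8.73e-05 N*s/m


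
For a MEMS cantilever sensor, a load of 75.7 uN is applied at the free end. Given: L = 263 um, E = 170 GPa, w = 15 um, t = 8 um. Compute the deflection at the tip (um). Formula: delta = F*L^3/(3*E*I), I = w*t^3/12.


Step 1: Calculate the second moment of area.
I = w * t^3 / 12 = 15 * 8^3 / 12 = 640.0 um^4
Step 2: Convert E to consistent units (1 GPa = 1000 uN/um^2).
E = 170 GPa = 170000 uN/um^2
Step 3: Calculate tip deflection.
delta = F * L^3 / (3 * E * I)
delta = 75.7 * 263^3 / (3 * 170000 * 640.0)
delta = 4.219 um


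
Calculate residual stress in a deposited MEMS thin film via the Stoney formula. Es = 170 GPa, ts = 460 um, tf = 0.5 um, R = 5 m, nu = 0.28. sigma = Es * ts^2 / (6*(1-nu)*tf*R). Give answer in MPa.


Step 1: Compute numerator: Es * ts^2 = 170 * 460^2 = 35972000 (GPa*um^2)
Step 2: Compute denominator (R in um): 6*(1-nu)*tf*R = 6*0.72*0.5*5e6 = 10800000.0 (um^2)
Step 3: sigma (GPa) = 35972000 / 10800000.0 = 3.330741e+00 GPa
Step 4: Convert to MPa (x1000): sigma = 3330.7 MPa


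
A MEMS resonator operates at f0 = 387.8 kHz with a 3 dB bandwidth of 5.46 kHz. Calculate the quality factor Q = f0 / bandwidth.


Step 1: Q = f0 / bandwidth
Step 2: Q = 387.8 / 5.46
Q = 71.0


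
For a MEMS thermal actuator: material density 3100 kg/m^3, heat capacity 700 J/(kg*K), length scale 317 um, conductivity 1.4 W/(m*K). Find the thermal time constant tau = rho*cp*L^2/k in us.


Step 1: Convert L to m: L = 317e-6 m
Step 2: L^2 = (317e-6)^2 = 1.00489e-07 m^2
Step 3: tau = 3100 * 700 * 1.00489e-07 / 1.4 = 1.5575795e-01 s
Step 4: Convert to microseconds (multiply by 1e6).
tau = 155757.95 us


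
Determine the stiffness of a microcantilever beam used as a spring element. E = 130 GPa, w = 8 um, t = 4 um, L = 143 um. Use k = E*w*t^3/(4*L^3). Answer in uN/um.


Step 1: Convert E to consistent units (1 GPa = 1000 uN/um^2).
E = 130 GPa = 130000 uN/um^2
Step 2: Compute t^3 = 4^3 = 64
Step 3: Compute L^3 = 143^3 = 2924207
Step 4: k = 130000 * 8 * 64 / (4 * 2924207)
k = 5.6904 uN/um


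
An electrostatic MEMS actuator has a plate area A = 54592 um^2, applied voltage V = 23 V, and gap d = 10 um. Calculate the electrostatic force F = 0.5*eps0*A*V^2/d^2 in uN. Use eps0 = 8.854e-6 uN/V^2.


Step 1: Identify parameters.
eps0 = 8.854e-6 uN/V^2, A = 54592 um^2, V = 23 V, d = 10 um
Step 2: Compute V^2 = 23^2 = 529
Step 3: Compute d^2 = 10^2 = 100
Step 4: F = 0.5 * 8.854e-6 * 54592 * 529 / 100
F = 1.278 uN


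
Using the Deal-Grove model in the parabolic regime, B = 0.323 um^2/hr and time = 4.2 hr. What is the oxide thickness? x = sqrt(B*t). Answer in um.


Step 1: Compute B*t = 0.323 * 4.2 = 1.3566
Step 2: x = sqrt(1.3566)
x = 1.165 um


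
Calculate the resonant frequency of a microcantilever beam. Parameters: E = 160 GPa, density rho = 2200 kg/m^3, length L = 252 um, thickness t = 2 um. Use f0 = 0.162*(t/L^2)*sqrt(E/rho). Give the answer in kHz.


Step 1: Convert units to SI.
t_SI = 2e-6 m, L_SI = 252e-6 m
Step 2: Calculate sqrt(E/rho).
sqrt(160e9 / 2200) = 8528.03 m/s
Step 3: Compute f0.
f0 = 0.162 * 2e-6 / (252e-6)^2 * 8528.03 = 43510.4 Hz = 43.51 kHz


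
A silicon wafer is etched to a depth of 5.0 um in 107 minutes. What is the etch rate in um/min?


Step 1: Etch rate = depth / time
Step 2: rate = 5.0 / 107
rate = 0.047 um/min


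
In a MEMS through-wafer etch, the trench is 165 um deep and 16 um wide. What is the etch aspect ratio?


Step 1: AR = depth / width
Step 2: AR = 165 / 16
AR = 10.3


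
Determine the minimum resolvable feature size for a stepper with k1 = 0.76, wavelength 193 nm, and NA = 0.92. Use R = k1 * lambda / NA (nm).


Step 1: Identify values: k1 = 0.76, lambda = 193 nm, NA = 0.92
Step 2: R = k1 * lambda / NA
R = 0.76 * 193 / 0.92
R = 159.4 nm


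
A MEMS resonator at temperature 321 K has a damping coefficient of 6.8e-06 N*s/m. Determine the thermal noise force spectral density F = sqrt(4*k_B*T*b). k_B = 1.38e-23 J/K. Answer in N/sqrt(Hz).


Step 1: Compute 4 * k_B * T * b
= 4 * 1.38e-23 * 321 * 6.8e-06
= 1.2049e-25 N^2/Hz
Step 2: F_noise = sqrt(1.2049e-25)
F_noise = 3.47e-13 N/sqrt(Hz)


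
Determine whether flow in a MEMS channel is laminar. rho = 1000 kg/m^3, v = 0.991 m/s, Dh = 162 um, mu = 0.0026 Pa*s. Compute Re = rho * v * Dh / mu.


Step 1: Convert Dh to meters: Dh = 162e-6 m
Step 2: Re = rho * v * Dh / mu
Re = 1000 * 0.991 * 162e-6 / 0.0026
Re = 61.747
Since Re = 61.747 is below ~2300, the flow is laminar.


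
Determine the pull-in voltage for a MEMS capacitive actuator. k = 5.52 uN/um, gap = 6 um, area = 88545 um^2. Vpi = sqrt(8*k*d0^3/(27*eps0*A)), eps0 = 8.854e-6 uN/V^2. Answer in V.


Step 1: Compute numerator: 8 * k * d0^3 = 8 * 5.52 * 6^3 = 9538.56
Step 2: Compute denominator: 27 * eps0 * A = 27 * 8.854e-6 * 88545 = 21.167391
Step 3: Vpi = sqrt(9538.56 / 21.167391)
Vpi = 21.23 V


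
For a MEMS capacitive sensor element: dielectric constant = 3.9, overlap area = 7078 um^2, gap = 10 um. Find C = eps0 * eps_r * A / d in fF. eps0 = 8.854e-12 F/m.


Step 1: Convert area to m^2: A = 7078e-12 m^2
Step 2: Convert gap to m: d = 10e-6 m
Step 3: C = eps0 * eps_r * A / d
C = 8.854e-12 * 3.9 * 7078e-12 / 10e-6
Step 4: Convert to fF (multiply by 1e15).
C = 24.44 fF


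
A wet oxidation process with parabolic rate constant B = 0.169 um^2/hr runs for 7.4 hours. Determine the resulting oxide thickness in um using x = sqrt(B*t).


Step 1: Compute B*t = 0.169 * 7.4 = 1.2506
Step 2: x = sqrt(1.2506)
x = 1.118 um


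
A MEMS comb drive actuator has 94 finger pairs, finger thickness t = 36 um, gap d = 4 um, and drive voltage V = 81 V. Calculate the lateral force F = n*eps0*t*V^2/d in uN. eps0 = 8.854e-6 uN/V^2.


Step 1: Parameters: n=94, eps0=8.854e-6 uN/V^2, t=36 um, V=81 V, d=4 um
Step 2: V^2 = 6561
Step 3: F = 94 * 8.854e-6 * 36 * 6561 / 4
F = 49.145 uN


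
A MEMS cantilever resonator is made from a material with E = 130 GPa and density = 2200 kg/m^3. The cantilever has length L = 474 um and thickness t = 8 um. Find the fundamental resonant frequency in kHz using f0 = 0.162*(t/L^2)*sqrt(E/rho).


Step 1: Convert units to SI.
t_SI = 8e-6 m, L_SI = 474e-6 m
Step 2: Calculate sqrt(E/rho).
sqrt(130e9 / 2200) = 7687.06 m/s
Step 3: Compute f0.
f0 = 0.162 * 8e-6 / (474e-6)^2 * 7687.06 = 44341.3 Hz = 44.34 kHz


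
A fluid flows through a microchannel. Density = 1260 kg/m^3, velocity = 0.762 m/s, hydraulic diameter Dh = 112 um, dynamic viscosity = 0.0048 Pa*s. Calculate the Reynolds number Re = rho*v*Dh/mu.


Step 1: Convert Dh to meters: Dh = 112e-6 m
Step 2: Re = rho * v * Dh / mu
Re = 1260 * 0.762 * 112e-6 / 0.0048
Re = 22.403


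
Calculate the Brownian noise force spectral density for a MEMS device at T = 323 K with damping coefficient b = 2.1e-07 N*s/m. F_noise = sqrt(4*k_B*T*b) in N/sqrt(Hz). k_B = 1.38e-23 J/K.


Step 1: Compute 4 * k_B * T * b
= 4 * 1.38e-23 * 323 * 2.1e-07
= 3.7442e-27 N^2/Hz
Step 2: F_noise = sqrt(3.7442e-27)
F_noise = 6.12e-14 N/sqrt(Hz)


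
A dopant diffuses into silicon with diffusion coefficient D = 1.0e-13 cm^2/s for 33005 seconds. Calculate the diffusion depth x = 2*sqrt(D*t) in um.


Step 1: Compute D*t = 1.0e-13 * 33005 = 3.3005e-09 cm^2
Step 2: sqrt(D*t) = 5.745e-05 cm
Step 3: x = 2 * 5.745e-05 cm = 1.149e-04 cm
Step 4: Convert to um (1 cm = 1e4 um): x = 1.149 um


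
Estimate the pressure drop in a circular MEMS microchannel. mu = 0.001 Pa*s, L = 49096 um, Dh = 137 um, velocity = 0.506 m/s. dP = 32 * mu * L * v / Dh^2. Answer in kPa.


Step 1: Convert to SI: L = 49096e-6 m, Dh = 137e-6 m
Step 2: dP = 32 * 0.001 * 49096e-6 * 0.506 / (137e-6)^2
Step 3: dP = 42355.08 Pa
Step 4: Convert to kPa: dP = 42.36 kPa


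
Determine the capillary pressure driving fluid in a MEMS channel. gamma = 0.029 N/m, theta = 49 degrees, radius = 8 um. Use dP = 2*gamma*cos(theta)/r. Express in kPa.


Step 1: cos(49 deg) = 0.6561
Step 2: Convert r to m: r = 8e-6 m
Step 3: dP = 2 * 0.029 * 0.6561 / 8e-6 = 4756.7 Pa
Step 4: Convert Pa to kPa (divide by 1000).
dP = 4.76 kPa


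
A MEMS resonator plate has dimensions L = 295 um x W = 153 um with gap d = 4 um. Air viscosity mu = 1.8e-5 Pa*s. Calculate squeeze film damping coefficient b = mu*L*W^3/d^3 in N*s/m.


Step 1: Convert to SI.
L = 295e-6 m, W = 153e-6 m, d = 4e-6 m
Step 2: W^3 = (153e-6)^3 = 3.58e-12 m^3
Step 3: d^3 = (4e-6)^3 = 6.40e-17 m^3
Step 4: b = 1.8e-5 * 295e-6 * 3.58e-12 / 6.40e-17
b = 2.97e-04 N*s/m


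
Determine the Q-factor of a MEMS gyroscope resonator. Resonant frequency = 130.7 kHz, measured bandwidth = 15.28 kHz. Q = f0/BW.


Step 1: Q = f0 / bandwidth
Step 2: Q = 130.7 / 15.28
Q = 8.6


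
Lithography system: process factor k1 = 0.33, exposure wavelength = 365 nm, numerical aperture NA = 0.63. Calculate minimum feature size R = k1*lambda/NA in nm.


Step 1: Identify values: k1 = 0.33, lambda = 365 nm, NA = 0.63
Step 2: R = k1 * lambda / NA
R = 0.33 * 365 / 0.63
R = 191.2 nm


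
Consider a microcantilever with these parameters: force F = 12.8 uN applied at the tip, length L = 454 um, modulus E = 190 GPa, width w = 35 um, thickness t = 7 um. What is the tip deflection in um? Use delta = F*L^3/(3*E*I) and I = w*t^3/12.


Step 1: Calculate the second moment of area.
I = w * t^3 / 12 = 35 * 7^3 / 12 = 1000.4167 um^4
Step 2: Convert E to consistent units (1 GPa = 1000 uN/um^2).
E = 190 GPa = 190000 uN/um^2
Step 3: Calculate tip deflection.
delta = F * L^3 / (3 * E * I)
delta = 12.8 * 454^3 / (3 * 190000 * 1000.4167)
delta = 2.1005 um


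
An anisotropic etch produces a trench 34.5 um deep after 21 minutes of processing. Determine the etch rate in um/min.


Step 1: Etch rate = depth / time
Step 2: rate = 34.5 / 21
rate = 1.643 um/min


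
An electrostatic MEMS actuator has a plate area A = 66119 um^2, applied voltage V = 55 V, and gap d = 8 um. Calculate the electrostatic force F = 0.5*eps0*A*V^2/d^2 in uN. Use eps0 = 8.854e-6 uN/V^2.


Step 1: Identify parameters.
eps0 = 8.854e-6 uN/V^2, A = 66119 um^2, V = 55 V, d = 8 um
Step 2: Compute V^2 = 55^2 = 3025
Step 3: Compute d^2 = 8^2 = 64
Step 4: F = 0.5 * 8.854e-6 * 66119 * 3025 / 64
F = 13.835 uN


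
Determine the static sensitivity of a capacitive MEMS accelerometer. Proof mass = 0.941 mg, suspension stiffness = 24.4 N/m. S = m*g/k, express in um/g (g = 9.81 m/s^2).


Step 1: Convert mass: m = 0.941 mg = 9.41e-07 kg
Step 2: S = m * g / k = 9.41e-07 * 9.81 / 24.4
Step 3: S = 3.78e-07 m/g
Step 4: Convert to um/g: S = 0.378 um/g


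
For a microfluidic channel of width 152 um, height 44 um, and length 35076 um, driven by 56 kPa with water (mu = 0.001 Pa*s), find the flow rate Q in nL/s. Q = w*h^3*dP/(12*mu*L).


Step 1: Convert all dimensions to SI (meters).
w = 152e-6 m, h = 44e-6 m, L = 35076e-6 m, dP = 56e3 Pa
Step 2: Q = w * h^3 * dP / (12 * mu * L)
Q = 152e-6 * (44e-6)^3 * 56e3 / (12 * 0.001 * 35076e-6) = 1.72265511e-09 m^3/s
Step 3: Convert Q from m^3/s to nL/s (1 m^3 = 1e12 nL, so multiply by 1e12).
Q = 1722.655 nL/s


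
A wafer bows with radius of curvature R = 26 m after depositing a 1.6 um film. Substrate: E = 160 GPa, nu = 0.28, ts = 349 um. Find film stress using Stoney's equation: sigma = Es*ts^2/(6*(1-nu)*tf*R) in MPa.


Step 1: Compute numerator: Es * ts^2 = 160 * 349^2 = 19488160 (GPa*um^2)
Step 2: Compute denominator (R in um): 6*(1-nu)*tf*R = 6*0.72*1.6*26e6 = 179712000.0 (um^2)
Step 3: sigma (GPa) = 19488160 / 179712000.0 = 1.08441e-01 GPa
Step 4: Convert to MPa (x1000): sigma = 108.4 MPa


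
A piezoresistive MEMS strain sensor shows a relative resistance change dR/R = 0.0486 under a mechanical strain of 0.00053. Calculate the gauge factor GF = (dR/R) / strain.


Step 1: Identify values.
dR/R = 0.0486, strain = 0.00053
Step 2: GF = (dR/R) / strain = 0.0486 / 0.00053
GF = 91.7


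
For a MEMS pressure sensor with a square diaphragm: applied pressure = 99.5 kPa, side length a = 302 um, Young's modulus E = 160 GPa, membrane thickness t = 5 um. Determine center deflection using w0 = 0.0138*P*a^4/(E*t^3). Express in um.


Step 1: Convert pressure to compatible units (E is in GPa, so P in GPa).
P = 99.5 kPa = 99.5e-6 GPa
Step 2: Compute numerator: 0.0138 * P * a^4.
a^4 = 302^4 = 8318169616
numerator = 0.0138 * 99.5e-6 * 8318169616 = 1.14217e+04
Step 3: Compute denominator: E * t^3 = 160 * 5^3 = 20000
Step 4: w0 = numerator / denominator = 1.14217e+04 / 20000 = 0.5711 um
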